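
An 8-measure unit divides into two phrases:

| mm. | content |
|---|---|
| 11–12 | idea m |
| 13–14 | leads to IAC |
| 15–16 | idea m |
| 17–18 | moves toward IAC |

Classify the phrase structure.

Both phrases have the same opening (m) and the same cadence (imperfect authentic cadence): the second is a restatement, not a consequent, so this is a repeated phrase rather than a period.

repeated phrase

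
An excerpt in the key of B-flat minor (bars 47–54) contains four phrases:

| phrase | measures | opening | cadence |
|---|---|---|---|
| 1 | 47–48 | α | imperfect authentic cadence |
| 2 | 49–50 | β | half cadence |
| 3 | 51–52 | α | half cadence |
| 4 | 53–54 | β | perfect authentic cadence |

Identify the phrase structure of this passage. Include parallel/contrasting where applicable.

Four phrases in two halves: the first half (mm. 47–50) ends with a half cadence, the second (bars 51-54) with a perfect authentic cadence — a large antecedent–consequent pair, i.e. a double period.
Phrase 3 begins with the same material as phrase 1, making it parallel.

parallel double period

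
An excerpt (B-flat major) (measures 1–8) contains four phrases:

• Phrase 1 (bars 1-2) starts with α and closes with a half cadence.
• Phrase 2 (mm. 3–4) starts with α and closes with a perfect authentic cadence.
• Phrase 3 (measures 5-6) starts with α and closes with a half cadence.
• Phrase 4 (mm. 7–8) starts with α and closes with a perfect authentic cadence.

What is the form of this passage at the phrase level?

The cadence pattern HC–PAC–HC–PAC is weak–strong twice, and phrases 3–4 restate phrases 1–2: a period heard twice, not a double period (which would end weakly at phrase 2).

repeated period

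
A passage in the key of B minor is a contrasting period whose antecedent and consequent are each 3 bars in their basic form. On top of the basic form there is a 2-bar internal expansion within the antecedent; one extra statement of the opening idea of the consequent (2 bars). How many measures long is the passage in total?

Basic contrasting period: 3 + 3 = 6 bars.
6 (basic form) + 2 (internal expansion) + 2 (extra statement) = 10.

10 measures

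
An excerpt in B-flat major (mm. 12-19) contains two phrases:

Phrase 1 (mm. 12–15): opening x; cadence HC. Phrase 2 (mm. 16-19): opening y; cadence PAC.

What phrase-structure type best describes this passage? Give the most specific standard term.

Phrase 1 ends with a half cadence (weaker) and phrase 2 with a perfect authentic cadence (stronger): antecedent + consequent = a period.
The two phrases open with different material (x / y), so the period is contrasting.

contrasting period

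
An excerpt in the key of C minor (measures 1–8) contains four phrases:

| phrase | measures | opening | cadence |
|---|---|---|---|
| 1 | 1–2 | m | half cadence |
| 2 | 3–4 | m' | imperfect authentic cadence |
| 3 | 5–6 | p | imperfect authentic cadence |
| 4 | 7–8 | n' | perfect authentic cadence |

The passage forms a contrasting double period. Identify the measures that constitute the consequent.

In a double period the four phrases pair into a large antecedent (phrases 1–2, ending imperfect authentic cadence) and a large consequent (phrases 3–4, ending perfect authentic cadence). The consequent spans mm. 5–8.

measures 5–8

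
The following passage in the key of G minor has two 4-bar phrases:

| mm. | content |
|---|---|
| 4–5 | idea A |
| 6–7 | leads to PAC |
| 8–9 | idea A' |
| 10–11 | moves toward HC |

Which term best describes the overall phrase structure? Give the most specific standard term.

The second phrase closes with a half cadence, which is not stronger than the first phrase's perfect authentic cadence; without a weak→strong cadential pair there is no antecedent–consequent relationship, so this is a phrase group rather than a period.

phrase group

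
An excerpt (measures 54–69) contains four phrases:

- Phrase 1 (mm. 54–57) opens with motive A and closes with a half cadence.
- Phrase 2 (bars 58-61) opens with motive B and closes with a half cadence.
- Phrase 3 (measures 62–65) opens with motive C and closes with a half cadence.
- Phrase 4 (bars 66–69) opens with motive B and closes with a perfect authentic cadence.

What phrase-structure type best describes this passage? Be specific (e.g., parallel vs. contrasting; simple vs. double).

contrasting double period

Four phrases in two halves: the first half (mm. 54–61) ends with a half cadence, the second (bars 62-69) with a perfect authentic cadence — a large antecedent–consequent pair, i.e. a double period.
Phrase 3 begins with different material from phrase 1, making it contrasting.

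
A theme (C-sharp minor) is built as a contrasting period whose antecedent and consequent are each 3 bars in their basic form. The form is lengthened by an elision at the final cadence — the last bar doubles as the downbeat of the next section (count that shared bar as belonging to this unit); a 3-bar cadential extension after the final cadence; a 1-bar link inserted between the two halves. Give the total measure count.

10 measures

Basic contrasting period: 3 + 3 = 6 bars.
6 (basic form) + 3 (cadential extension) + 1 (link) = 10.
The elision shares a bar with the next section but does not change this unit's count.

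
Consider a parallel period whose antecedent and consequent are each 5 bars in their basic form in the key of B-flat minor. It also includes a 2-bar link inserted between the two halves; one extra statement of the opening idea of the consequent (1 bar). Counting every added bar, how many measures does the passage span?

Basic parallel period: 5 + 5 = 10 bars.
10 (basic form) + 2 (link) + 1 (extra statement) = 13.

13 measures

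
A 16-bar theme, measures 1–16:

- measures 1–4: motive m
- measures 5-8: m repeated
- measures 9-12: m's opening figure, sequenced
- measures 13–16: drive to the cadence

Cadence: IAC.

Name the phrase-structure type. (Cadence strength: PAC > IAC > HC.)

Basic idea (mm. 1-4) + its repetition (measures 5–8) form the presentation; fragmentation and cadence (measures 9-16) form the continuation — the 16-bar whole is a sentence.

sentence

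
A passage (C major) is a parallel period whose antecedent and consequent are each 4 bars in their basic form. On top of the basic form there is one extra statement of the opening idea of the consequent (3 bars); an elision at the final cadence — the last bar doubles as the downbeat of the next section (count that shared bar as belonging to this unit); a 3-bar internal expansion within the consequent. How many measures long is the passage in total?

14 measures

Basic parallel period: 4 + 4 = 8 bars.
8 (basic form) + 3 (extra statement) + 3 (internal expansion) = 14.
The elision shares a bar with the next section but does not change this unit's count.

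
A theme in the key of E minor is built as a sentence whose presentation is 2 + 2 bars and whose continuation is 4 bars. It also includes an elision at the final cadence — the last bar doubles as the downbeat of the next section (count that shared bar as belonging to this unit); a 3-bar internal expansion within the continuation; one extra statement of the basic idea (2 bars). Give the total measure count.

13 measures

Basic sentence: 2 + 2 + 4 = 8 bars.
8 (basic form) + 3 (internal expansion) + 2 (extra statement) = 13.
The elision shares a bar with the next section but does not change this unit's count.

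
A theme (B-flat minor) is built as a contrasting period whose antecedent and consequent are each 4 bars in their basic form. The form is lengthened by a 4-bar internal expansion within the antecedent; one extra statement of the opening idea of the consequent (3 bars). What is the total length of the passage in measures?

15 measures

Basic contrasting period: 4 + 4 = 8 bars.
8 (basic form) + 4 (internal expansion) + 3 (extra statement) = 15.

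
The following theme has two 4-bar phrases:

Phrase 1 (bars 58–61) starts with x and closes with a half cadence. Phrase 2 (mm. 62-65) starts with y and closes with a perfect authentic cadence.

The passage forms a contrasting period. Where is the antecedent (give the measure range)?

The antecedent is the phrase ending with the weaker cadence (half cadence, phrase 1) and the consequent the one ending more conclusively (perfect authentic cadence, phrase 2); the antecedent is mm. 58–61.

measures 58–61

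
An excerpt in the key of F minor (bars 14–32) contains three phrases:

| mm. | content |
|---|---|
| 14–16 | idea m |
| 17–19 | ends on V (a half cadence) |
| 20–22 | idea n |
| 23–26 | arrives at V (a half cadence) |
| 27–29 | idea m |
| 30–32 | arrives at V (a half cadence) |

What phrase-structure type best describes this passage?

phrase group

The final phrase closes with a half cadence, which is not stronger than the preceding half cadence; the 3 phrases lack an overall antecedent–consequent design and so form a phrase group.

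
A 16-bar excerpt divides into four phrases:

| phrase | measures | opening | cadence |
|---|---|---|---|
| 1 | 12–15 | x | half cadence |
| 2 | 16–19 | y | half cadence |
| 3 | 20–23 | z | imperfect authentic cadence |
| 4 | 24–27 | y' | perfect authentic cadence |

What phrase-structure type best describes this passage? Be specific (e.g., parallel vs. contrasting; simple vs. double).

Four phrases in two halves: the first half (mm. 12–19) ends with a half cadence, the second (bars 20-27) with a perfect authentic cadence — a large antecedent–consequent pair, i.e. a double period.
Phrase 3 begins with different material from phrase 1, making it contrasting.

contrasting double period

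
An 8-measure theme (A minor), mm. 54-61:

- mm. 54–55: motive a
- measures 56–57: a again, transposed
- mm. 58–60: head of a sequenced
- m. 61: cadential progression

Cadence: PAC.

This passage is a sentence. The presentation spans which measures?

The presentation of a sentence is the basic idea (bars 54–55) plus its repetition (mm. 56-57); the presentation is therefore bars 54–57.

measures 54–57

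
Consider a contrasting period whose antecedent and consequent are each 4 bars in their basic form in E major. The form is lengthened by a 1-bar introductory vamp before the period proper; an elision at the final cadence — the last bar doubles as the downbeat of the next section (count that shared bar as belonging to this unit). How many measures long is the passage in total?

Basic contrasting period: 4 + 4 = 8 bars.
8 (basic form) + 1 (introduction) = 9.
The elision shares a bar with the next section but does not change this unit's count.

9 measures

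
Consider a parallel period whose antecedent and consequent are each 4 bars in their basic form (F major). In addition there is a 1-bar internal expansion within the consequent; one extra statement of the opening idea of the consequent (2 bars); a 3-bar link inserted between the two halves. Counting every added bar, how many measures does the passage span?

14 measures

Basic parallel period: 4 + 4 = 8 bars.
8 (basic form) + 1 (internal expansion) + 2 (extra statement) + 3 (link) = 14.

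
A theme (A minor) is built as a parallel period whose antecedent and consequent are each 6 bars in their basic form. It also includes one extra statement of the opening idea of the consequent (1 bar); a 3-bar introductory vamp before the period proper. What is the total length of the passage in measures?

Basic parallel period: 6 + 6 = 12 bars.
12 (basic form) + 1 (extra statement) + 3 (introduction) = 16.

16 measures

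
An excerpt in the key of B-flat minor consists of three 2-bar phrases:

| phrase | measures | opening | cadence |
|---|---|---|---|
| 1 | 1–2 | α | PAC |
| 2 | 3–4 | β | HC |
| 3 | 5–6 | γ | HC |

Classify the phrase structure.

phrase group

The final phrase closes with a half cadence, which is not stronger than the preceding half cadence; the 3 phrases lack an overall antecedent–consequent design and so form a phrase group.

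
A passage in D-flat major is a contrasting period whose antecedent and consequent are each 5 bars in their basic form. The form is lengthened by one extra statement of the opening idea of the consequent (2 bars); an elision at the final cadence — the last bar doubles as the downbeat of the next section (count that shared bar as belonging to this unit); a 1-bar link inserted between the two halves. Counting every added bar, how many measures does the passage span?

13 measures

Basic contrasting period: 5 + 5 = 10 bars.
10 (basic form) + 2 (extra statement) + 1 (link) = 13.
The elision shares a bar with the next section but does not change this unit's count.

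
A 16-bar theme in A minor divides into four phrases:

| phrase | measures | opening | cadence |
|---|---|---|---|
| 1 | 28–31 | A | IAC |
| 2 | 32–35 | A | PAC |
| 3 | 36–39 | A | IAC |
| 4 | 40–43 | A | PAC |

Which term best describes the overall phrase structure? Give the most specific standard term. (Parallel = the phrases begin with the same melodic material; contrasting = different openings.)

repeated period

The cadence pattern IAC–PAC–IAC–PAC is weak–strong twice, and phrases 3–4 restate phrases 1–2: a period heard twice, not a double period (which would end weakly at phrase 2).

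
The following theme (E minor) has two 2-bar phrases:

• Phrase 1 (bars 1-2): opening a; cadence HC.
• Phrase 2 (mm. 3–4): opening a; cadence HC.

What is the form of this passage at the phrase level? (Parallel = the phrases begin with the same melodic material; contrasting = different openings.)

Both phrases have the same opening (a) and the same cadence (half cadence): the second is a restatement, not a consequent, so this is a repeated phrase rather than a period.

repeated phrase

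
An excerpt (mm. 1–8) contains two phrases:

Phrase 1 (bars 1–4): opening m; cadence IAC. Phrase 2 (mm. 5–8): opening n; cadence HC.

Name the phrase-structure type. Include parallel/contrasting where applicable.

phrase group

The second phrase closes with a half cadence, which is not stronger than the first phrase's imperfect authentic cadence; without a weak→strong cadential pair there is no antecedent–consequent relationship, so this is a phrase group rather than a period.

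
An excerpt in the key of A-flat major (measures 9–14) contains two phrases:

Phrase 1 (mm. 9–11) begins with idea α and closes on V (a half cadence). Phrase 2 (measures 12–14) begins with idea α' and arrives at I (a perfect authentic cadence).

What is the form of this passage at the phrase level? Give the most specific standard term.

parallel period

Phrase 1 ends with a half cadence (weaker) and phrase 2 with a perfect authentic cadence (stronger): antecedent + consequent = a period.
The two phrases open with the same material (α / α'), so the period is parallel.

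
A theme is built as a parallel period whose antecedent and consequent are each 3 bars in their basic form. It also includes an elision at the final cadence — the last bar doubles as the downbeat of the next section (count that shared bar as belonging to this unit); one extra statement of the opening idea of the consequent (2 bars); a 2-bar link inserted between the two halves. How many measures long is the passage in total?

Basic parallel period: 3 + 3 = 6 bars.
6 (basic form) + 2 (extra statement) + 2 (link) = 10.
The elision shares a bar with the next section but does not change this unit's count.

10 measures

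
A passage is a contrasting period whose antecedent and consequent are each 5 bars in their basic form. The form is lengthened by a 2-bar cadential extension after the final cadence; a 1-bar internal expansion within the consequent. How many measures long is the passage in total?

Basic contrasting period: 5 + 5 = 10 bars.
10 (basic form) + 2 (cadential extension) + 1 (internal expansion) = 13.

13 measures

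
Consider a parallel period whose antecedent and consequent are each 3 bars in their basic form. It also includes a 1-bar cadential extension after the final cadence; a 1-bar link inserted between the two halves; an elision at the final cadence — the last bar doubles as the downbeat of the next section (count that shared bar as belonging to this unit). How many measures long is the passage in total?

8 measures

Basic parallel period: 3 + 3 = 6 bars.
6 (basic form) + 1 (cadential extension) + 1 (link) = 8.
The elision shares a bar with the next section but does not change this unit's count.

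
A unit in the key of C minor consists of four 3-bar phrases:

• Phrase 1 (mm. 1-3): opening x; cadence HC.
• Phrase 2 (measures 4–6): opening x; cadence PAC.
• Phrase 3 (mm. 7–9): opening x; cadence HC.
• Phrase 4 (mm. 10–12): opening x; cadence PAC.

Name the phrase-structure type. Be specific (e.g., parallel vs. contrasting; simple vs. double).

The cadence pattern HC–PAC–HC–PAC is weak–strong twice, and phrases 3–4 restate phrases 1–2: a period heard twice, not a double period (which would end weakly at phrase 2).

repeated period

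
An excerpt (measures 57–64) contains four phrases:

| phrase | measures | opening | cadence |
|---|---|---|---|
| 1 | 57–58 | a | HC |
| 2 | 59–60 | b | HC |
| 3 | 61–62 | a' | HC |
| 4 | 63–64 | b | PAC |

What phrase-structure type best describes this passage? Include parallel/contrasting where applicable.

Four phrases in two halves: the first half (measures 57–60) ends with a half cadence, the second (mm. 61-64) with a perfect authentic cadence — a large antecedent–consequent pair, i.e. a double period.
Phrase 3 begins with the same material as phrase 1, making it parallel.

parallel double period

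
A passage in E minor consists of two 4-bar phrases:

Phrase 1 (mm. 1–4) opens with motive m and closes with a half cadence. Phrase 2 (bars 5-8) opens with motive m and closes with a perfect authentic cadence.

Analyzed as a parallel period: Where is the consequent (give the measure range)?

The antecedent is the phrase ending with the weaker cadence (half cadence, phrase 1) and the consequent the one ending more conclusively (perfect authentic cadence, phrase 2); the consequent is mm. 5–8.

measures 5–8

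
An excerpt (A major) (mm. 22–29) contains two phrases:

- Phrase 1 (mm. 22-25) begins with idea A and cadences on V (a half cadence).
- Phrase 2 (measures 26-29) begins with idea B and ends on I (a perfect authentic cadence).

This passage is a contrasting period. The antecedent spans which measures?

The antecedent is the phrase ending with the weaker cadence (half cadence, phrase 1) and the consequent the one ending more conclusively (perfect authentic cadence, phrase 2); the antecedent is measures 22–25.

measures 22–25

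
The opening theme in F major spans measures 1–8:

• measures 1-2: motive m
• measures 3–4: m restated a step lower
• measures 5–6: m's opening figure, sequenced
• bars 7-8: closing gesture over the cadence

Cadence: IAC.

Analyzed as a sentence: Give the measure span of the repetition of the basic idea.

measures 3–4

The presentation of a sentence is the basic idea (measures 1–2) plus its repetition (mm. 3-4); the repetition of the basic idea is therefore mm. 3-4.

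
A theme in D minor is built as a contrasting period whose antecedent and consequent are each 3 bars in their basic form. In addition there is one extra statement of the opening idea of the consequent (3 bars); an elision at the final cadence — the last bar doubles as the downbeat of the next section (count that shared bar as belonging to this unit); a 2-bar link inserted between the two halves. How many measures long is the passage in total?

11 measures

Basic contrasting period: 3 + 3 = 6 bars.
6 (basic form) + 3 (extra statement) + 2 (link) = 11.
The elision shares a bar with the next section but does not change this unit's count.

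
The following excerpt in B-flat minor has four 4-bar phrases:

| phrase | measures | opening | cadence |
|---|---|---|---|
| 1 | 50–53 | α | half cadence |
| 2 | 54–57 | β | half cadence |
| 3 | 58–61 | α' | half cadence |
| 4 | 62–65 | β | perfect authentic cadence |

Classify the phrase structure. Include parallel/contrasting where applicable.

parallel double period

Four phrases in two halves: the first half (bars 50–57) ends with a half cadence, the second (mm. 58-65) with a perfect authentic cadence — a large antecedent–consequent pair, i.e. a double period.
Phrase 3 begins with the same material as phrase 1, making it parallel.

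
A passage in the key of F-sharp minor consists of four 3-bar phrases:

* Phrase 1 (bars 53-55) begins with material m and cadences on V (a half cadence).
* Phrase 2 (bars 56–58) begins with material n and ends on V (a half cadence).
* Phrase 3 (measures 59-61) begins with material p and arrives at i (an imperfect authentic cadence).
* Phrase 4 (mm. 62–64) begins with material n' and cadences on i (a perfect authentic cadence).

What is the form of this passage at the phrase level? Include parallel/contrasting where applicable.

Four phrases in two halves: the first half (bars 53–58) ends with a half cadence, the second (measures 59–64) with a perfect authentic cadence — a large antecedent–consequent pair, i.e. a double period.
Phrase 3 begins with different material from phrase 1, making it contrasting.

contrasting double period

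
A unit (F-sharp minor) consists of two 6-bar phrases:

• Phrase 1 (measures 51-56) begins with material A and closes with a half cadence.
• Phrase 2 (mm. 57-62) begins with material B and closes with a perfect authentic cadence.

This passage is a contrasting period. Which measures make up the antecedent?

measures 51–56

The antecedent is the phrase ending with the weaker cadence (half cadence, phrase 1) and the consequent the one ending more conclusively (perfect authentic cadence, phrase 2); the antecedent is mm. 51–56.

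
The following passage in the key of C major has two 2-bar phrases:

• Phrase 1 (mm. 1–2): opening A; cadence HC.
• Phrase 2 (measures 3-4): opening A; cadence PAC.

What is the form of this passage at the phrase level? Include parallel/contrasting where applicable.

Phrase 1 ends with a half cadence (weaker) and phrase 2 with a perfect authentic cadence (stronger): antecedent + consequent = a period.
The two phrases open with the same material (A / A), so the period is parallel.

parallel period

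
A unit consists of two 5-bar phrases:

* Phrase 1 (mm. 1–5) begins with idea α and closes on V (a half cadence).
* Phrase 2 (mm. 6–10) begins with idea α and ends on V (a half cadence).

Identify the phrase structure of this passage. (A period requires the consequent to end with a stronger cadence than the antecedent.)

Both phrases have the same opening (α) and the same cadence (half cadence): the second is a restatement, not a consequent, so this is a repeated phrase rather than a period.

repeated phrase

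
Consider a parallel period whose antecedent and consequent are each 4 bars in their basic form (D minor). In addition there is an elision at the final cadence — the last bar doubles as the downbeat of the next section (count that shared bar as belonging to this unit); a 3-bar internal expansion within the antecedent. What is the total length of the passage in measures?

Basic parallel period: 4 + 4 = 8 bars.
8 (basic form) + 3 (internal expansion) = 11.
The elision shares a bar with the next section but does not change this unit's count.

11 measures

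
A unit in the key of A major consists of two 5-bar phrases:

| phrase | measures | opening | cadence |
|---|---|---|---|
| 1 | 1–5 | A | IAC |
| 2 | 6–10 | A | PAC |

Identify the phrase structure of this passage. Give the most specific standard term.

Phrase 1 ends with an imperfect authentic cadence (weaker) and phrase 2 with a perfect authentic cadence (stronger): antecedent + consequent = a period.
The two phrases open with the same material (A / A), so the period is parallel.

parallel period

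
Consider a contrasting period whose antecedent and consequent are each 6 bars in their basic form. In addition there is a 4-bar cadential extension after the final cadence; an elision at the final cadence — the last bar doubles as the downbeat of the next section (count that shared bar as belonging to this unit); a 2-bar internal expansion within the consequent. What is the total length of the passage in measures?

Basic contrasting period: 6 + 6 = 12 bars.
12 (basic form) + 4 (cadential extension) + 2 (internal expansion) = 18.
The elision shares a bar with the next section but does not change this unit's count.

18 measures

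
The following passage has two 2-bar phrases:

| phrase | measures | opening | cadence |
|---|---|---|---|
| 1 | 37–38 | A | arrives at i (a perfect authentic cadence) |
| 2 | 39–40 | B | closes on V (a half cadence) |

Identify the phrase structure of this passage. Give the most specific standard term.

The second phrase closes with a half cadence, which is not stronger than the first phrase's perfect authentic cadence; without a weak→strong cadential pair there is no antecedent–consequent relationship, so this is a phrase group rather than a period.

phrase group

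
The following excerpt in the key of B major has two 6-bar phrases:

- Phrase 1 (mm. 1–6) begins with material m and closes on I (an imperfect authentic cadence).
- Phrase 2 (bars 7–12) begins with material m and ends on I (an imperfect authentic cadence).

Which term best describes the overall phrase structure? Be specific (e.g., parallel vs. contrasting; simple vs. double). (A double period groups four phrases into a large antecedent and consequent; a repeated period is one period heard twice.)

repeated phrase

Both phrases have the same opening (m) and the same cadence (imperfect authentic cadence): the second is a restatement, not a consequent, so this is a repeated phrase rather than a period.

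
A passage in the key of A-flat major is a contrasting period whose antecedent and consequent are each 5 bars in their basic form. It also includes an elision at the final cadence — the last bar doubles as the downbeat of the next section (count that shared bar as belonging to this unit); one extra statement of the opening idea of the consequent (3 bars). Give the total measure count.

Basic contrasting period: 5 + 5 = 10 bars.
10 (basic form) + 3 (extra statement) = 13.
The elision shares a bar with the next section but does not change this unit's count.

13 measures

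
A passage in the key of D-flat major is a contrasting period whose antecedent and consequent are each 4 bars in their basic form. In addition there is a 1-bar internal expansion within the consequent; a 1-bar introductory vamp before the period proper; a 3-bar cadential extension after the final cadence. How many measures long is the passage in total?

Basic contrasting period: 4 + 4 = 8 bars.
8 (basic form) + 1 (internal expansion) + 1 (introduction) + 3 (cadential extension) = 13.

13 measures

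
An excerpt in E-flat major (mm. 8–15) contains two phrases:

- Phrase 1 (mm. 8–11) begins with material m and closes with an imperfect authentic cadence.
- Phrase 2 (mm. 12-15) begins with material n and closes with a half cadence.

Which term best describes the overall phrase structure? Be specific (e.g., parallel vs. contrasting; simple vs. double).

phrase group

The second phrase closes with a half cadence, which is not stronger than the first phrase's imperfect authentic cadence; without a weak→strong cadential pair there is no antecedent–consequent relationship, so this is a phrase group rather than a period.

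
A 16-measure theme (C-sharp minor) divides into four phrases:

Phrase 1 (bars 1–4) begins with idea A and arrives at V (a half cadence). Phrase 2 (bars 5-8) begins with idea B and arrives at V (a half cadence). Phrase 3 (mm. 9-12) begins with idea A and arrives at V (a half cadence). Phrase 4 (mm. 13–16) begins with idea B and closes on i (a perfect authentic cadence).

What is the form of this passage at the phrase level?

Four phrases in two halves: the first half (mm. 1–8) ends with a half cadence, the second (bars 9-16) with a perfect authentic cadence — a large antecedent–consequent pair, i.e. a double period.
Phrase 3 begins with the same material as phrase 1, making it parallel.

parallel double period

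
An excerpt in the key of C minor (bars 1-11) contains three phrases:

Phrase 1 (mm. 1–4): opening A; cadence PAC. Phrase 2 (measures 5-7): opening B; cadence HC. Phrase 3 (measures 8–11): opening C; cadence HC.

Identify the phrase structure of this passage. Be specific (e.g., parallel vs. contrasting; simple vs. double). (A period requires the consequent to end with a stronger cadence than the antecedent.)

phrase group

The final phrase closes with a half cadence, which is not stronger than the preceding half cadence; the 3 phrases lack an overall antecedent–consequent design and so form a phrase group.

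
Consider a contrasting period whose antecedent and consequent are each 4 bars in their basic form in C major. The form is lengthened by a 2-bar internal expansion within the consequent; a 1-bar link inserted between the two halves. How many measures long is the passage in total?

Basic contrasting period: 4 + 4 = 8 bars.
8 (basic form) + 2 (internal expansion) + 1 (link) = 11.

11 measures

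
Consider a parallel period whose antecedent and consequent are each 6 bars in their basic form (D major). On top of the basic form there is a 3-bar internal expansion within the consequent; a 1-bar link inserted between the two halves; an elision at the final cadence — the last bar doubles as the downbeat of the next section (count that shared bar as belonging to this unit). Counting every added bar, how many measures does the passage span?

16 measures

Basic parallel period: 6 + 6 = 12 bars.
12 (basic form) + 3 (internal expansion) + 1 (link) = 16.
The elision shares a bar with the next section but does not change this unit's count.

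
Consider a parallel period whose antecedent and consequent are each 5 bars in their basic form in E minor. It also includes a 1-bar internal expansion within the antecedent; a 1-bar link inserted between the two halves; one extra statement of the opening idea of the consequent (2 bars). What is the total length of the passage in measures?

Basic parallel period: 5 + 5 = 10 bars.
10 (basic form) + 1 (internal expansion) + 1 (link) + 2 (extra statement) = 14.

14 measures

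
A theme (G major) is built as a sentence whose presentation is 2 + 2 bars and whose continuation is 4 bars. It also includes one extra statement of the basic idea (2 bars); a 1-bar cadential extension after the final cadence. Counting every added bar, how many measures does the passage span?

Basic sentence: 2 + 2 + 4 = 8 bars.
8 (basic form) + 2 (extra statement) + 1 (cadential extension) = 11.

11 measures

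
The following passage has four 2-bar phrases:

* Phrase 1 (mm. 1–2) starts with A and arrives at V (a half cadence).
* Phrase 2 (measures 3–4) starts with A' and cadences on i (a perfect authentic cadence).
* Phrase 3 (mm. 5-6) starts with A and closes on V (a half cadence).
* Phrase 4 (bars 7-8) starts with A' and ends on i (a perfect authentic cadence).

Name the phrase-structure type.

repeated period

The cadence pattern HC–PAC–HC–PAC is weak–strong twice, and phrases 3–4 restate phrases 1–2: a period heard twice, not a double period (which would end weakly at phrase 2).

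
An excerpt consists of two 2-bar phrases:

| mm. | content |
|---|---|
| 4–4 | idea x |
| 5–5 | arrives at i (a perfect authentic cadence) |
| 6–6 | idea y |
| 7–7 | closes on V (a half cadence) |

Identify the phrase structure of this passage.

phrase group

The second phrase closes with a half cadence, which is not stronger than the first phrase's perfect authentic cadence; without a weak→strong cadential pair there is no antecedent–consequent relationship, so this is a phrase group rather than a period.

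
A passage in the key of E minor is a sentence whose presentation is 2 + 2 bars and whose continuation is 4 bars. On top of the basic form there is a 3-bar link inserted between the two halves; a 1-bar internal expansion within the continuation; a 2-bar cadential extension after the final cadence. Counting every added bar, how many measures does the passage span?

14 measures

Basic sentence: 2 + 2 + 4 = 8 bars.
8 (basic form) + 3 (link) + 1 (internal expansion) + 2 (cadential extension) = 14.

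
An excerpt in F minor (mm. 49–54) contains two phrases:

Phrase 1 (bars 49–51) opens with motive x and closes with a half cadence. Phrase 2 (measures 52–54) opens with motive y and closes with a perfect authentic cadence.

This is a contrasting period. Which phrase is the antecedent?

The phrase ending with the weaker cadence (half cadence) is the antecedent; the one ending more conclusively (perfect authentic cadence) is the consequent. The antecedent is phrase 1.

phrase 1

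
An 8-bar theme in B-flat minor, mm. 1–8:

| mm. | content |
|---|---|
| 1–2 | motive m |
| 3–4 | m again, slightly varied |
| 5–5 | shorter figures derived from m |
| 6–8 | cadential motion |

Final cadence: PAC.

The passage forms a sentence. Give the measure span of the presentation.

The presentation of a sentence is the basic idea (bars 1–2) plus its repetition (measures 3–4); the presentation is therefore measures 1–4.

measures 1–4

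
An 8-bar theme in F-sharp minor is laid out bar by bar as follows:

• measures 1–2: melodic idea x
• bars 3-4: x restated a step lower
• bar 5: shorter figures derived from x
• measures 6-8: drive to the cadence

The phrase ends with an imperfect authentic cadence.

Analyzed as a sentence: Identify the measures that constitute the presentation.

The presentation of a sentence is the basic idea (mm. 1–2) plus its repetition (mm. 3–4); the presentation is therefore measures 1–4.

measures 1–4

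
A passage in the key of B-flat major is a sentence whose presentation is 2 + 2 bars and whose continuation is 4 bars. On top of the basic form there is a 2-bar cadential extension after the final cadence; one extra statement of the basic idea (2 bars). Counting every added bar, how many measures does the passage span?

Basic sentence: 2 + 2 + 4 = 8 bars.
8 (basic form) + 2 (cadential extension) + 2 (extra statement) = 12.

12 measures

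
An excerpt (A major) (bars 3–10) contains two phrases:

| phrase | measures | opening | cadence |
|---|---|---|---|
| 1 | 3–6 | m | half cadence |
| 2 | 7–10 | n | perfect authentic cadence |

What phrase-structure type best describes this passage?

Phrase 1 ends with a half cadence (weaker) and phrase 2 with a perfect authentic cadence (stronger): antecedent + consequent = a period.
The two phrases open with different material (m / n), so the period is contrasting.

contrasting period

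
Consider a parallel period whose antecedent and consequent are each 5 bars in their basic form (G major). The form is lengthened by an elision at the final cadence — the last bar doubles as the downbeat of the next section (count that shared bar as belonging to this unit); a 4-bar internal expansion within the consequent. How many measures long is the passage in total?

14 measures

Basic parallel period: 5 + 5 = 10 bars.
10 (basic form) + 4 (internal expansion) = 14.
The elision shares a bar with the next section but does not change this unit's count.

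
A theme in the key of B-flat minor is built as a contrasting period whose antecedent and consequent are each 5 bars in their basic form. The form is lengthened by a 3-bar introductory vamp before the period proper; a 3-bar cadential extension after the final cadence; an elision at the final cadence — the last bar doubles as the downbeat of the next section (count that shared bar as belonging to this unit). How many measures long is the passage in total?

16 measures

Basic contrasting period: 5 + 5 = 10 bars.
10 (basic form) + 3 (introduction) + 3 (cadential extension) = 16.
The elision shares a bar with the next section but does not change this unit's count.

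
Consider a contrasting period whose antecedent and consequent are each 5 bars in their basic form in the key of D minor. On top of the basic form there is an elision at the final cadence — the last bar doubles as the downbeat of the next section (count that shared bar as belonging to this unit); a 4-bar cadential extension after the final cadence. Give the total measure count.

14 measures

Basic contrasting period: 5 + 5 = 10 bars.
10 (basic form) + 4 (cadential extension) = 14.
The elision shares a bar with the next section but does not change this unit's count.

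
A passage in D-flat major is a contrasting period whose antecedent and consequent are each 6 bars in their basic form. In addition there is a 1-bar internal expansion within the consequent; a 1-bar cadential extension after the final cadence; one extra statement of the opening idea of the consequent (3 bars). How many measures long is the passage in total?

17 measures

Basic contrasting period: 6 + 6 = 12 bars.
12 (basic form) + 1 (internal expansion) + 1 (cadential extension) + 3 (extra statement) = 17.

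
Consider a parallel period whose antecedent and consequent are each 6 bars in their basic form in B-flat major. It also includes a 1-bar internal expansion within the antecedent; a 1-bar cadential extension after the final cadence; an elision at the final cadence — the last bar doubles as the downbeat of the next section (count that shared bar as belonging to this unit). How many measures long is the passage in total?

Basic parallel period: 6 + 6 = 12 bars.
12 (basic form) + 1 (internal expansion) + 1 (cadential extension) = 14.
The elision shares a bar with the next section but does not change this unit's count.

14 measures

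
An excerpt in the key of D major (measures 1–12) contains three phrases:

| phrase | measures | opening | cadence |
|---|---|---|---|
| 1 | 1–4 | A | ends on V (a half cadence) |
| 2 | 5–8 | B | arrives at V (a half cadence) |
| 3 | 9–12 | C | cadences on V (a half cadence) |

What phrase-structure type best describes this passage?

phrase group

The final phrase closes with a half cadence, which is not stronger than the preceding half cadence; the 3 phrases lack an overall antecedent–consequent design and so form a phrase group.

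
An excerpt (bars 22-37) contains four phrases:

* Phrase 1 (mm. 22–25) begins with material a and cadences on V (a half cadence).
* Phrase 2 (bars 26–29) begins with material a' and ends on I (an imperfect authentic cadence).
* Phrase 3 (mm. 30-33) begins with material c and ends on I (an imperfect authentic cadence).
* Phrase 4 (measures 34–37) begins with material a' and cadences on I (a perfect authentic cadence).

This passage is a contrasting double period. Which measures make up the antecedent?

measures 22–29

In a double period the four phrases pair into a large antecedent (phrases 1–2, ending imperfect authentic cadence) and a large consequent (phrases 3–4, ending perfect authentic cadence). The antecedent spans bars 22-29.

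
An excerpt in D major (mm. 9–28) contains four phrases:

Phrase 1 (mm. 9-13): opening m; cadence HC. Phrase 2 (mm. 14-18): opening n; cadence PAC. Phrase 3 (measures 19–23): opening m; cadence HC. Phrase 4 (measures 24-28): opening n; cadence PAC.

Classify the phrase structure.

repeated period

The cadence pattern HC–PAC–HC–PAC is weak–strong twice, and phrases 3–4 restate phrases 1–2: a period heard twice, not a double period (which would end weakly at phrase 2).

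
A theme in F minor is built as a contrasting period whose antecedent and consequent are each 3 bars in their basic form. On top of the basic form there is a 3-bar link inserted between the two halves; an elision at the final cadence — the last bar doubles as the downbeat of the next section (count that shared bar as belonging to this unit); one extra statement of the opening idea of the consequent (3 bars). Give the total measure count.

Basic contrasting period: 3 + 3 = 6 bars.
6 (basic form) + 3 (link) + 3 (extra statement) = 12.
The elision shares a bar with the next section but does not change this unit's count.

12 measures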